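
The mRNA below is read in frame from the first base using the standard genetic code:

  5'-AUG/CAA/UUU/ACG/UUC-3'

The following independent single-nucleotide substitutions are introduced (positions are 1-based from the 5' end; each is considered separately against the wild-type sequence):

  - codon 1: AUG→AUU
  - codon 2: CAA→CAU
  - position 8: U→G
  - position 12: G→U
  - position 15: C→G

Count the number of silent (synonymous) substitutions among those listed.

1

Codon 1: AUG (Met) → AUU (Ile) — missense.
Codon 2: CAA (Gln) → CAU (His) — missense.
Codon 3: UUU (Phe) → UGU (Cys) — missense.
Codon 4: ACG (Thr) → ACU (Thr) — synonymous.
Codon 5: UUC (Phe) → UUG (Leu) — missense.
Synonymous: 1 of 5.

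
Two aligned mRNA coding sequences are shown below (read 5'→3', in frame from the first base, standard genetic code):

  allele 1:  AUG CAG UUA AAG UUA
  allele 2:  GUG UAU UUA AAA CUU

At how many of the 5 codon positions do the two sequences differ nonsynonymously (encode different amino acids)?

Codon 1: AUG Met / GUG Val — nonsynonymous.
Codon 2: CAG Gln / UAU Tyr — nonsynonymous.
Codon 3: UUA Leu / UUA Leu — identical.
Codon 4: AAG Lys / AAA Lys — synonymous.
Codon 5: UUA Leu / CUU Leu — synonymous.
Nonsynonymous differences: 2.

2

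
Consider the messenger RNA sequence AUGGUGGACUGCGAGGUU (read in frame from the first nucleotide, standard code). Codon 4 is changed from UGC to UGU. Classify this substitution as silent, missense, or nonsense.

Position 12 falls in codon 4: UGC → Cys.
After the substitution the codon is UGU → Cys.
Both encode Cys, so the change is synonymous.

silent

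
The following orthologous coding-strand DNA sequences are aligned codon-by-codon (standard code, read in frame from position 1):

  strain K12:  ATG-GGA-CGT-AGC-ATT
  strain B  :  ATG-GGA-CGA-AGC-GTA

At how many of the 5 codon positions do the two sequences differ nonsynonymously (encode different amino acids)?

1

Codon 1: ATG Met / ATG Met — identical.
Codon 2: GGA Gly / GGA Gly — identical.
Codon 3: CGT Arg / CGA Arg — synonymous.
Codon 4: AGC Ser / AGC Ser — identical.
Codon 5: ATT Ile / GTA Val — nonsynonymous.
Nonsynonymous differences: 1.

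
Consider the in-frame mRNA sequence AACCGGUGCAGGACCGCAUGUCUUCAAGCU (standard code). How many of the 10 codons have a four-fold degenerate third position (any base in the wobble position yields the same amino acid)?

5

Codon 1 AAC (Asn): third position 2-fold.
Codon 2 CGG (Arg): third position 4-fold.
Codon 3 UGC (Cys): third position 2-fold.
Codon 4 AGG (Arg): third position 2-fold.
Codon 5 ACC (Thr): third position 4-fold.
Codon 6 GCA (Ala): third position 4-fold.
Codon 7 UGU (Cys): third position 2-fold.
Codon 8 CUU (Leu): third position 4-fold.
Codon 9 CAA (Gln): third position 2-fold.
Codon 10 GCU (Ala): third position 4-fold.
Four-fold degenerate third positions: 5.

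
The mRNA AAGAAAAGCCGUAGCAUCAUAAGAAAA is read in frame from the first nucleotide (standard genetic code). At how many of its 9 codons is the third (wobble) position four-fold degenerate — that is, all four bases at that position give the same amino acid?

1

Codon 1 AAG (Lys): third position 2-fold.
Codon 2 AAA (Lys): third position 2-fold.
Codon 3 AGC (Ser): third position 2-fold.
Codon 4 CGU (Arg): third position 4-fold.
Codon 5 AGC (Ser): third position 2-fold.
Codon 6 AUC (Ile): third position 3-fold.
Codon 7 AUA (Ile): third position 3-fold.
Codon 8 AGA (Arg): third position 2-fold.
Codon 9 AAA (Lys): third position 2-fold.
Four-fold degenerate third positions: 1.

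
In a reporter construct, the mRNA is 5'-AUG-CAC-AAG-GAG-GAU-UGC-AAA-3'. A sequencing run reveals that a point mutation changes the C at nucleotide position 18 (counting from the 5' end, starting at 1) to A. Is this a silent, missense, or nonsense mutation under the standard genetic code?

nonsense

Position 18 falls in codon 6: UGC → Cys.
After the substitution the codon is UGA → Stop.
The new codon is a stop codon, so this is a nonsense mutation.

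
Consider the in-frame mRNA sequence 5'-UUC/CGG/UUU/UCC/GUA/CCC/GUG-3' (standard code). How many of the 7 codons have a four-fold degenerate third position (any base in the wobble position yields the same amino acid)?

5

Codon 1 UUC (Phe): third position 2-fold.
Codon 2 CGG (Arg): third position 4-fold.
Codon 3 UUU (Phe): third position 2-fold.
Codon 4 UCC (Ser): third position 4-fold.
Codon 5 GUA (Val): third position 4-fold.
Codon 6 CCC (Pro): third position 4-fold.
Codon 7 GUG (Val): third position 4-fold.
Four-fold degenerate third positions: 5.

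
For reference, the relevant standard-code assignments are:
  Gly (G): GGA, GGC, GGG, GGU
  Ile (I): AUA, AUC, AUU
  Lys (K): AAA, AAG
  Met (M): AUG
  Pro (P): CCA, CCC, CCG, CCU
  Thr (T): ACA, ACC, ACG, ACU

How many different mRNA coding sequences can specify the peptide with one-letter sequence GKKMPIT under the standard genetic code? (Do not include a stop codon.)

768

Gly: 4 codons.
Lys: 2 codons.
Lys: 2 codons.
Met: 1 codon.
Pro: 4 codons.
Ile: 3 codons.
Thr: 4 codons.
4 × 2 × 2 × 1 × 4 × 3 × 4 = 768.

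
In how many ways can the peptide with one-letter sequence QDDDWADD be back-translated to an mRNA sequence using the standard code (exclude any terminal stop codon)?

256

Gln: 2 codons.
Asp: 2 codons.
Asp: 2 codons.
Asp: 2 codons.
Trp: 1 codon.
Ala: 4 codons.
Asp: 2 codons.
Asp: 2 codons.
2 × 2 × 2 × 2 × 1 × 4 × 2 × 2 = 256.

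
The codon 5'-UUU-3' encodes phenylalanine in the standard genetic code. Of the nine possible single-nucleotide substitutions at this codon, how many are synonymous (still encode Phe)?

Position 1: none → 0 synonymous.
Position 2: none → 0 synonymous.
Position 3: UUC → 1 synonymous.
Total: 0 + 0 + 1 = 1.

1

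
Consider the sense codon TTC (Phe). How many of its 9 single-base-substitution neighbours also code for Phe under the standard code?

Position 1: none → 0 synonymous.
Position 2: none → 0 synonymous.
Position 3: TTT → 1 synonymous.
Total: 0 + 0 + 1 = 1.

1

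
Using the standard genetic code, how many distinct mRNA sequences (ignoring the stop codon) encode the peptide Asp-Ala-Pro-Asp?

64

Asp: 2 codons.
Ala: 4 codons.
Pro: 4 codons.
Asp: 2 codons.
2 × 4 × 4 × 2 = 64.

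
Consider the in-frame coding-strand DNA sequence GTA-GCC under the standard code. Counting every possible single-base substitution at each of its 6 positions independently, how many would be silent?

Codon 1 (GTA, Val): 3 synonymous substitutions.
Codon 2 (GCC, Ala): 3 synonymous substitutions.
Total: 3 + 3 = 6.

6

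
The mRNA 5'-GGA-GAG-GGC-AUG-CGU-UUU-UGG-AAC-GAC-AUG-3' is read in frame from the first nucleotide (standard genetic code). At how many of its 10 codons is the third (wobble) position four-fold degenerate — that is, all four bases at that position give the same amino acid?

3

Codon 1 GGA (Gly): third position 4-fold.
Codon 2 GAG (Glu): third position 2-fold.
Codon 3 GGC (Gly): third position 4-fold.
Codon 4 AUG (Met): third position 1-fold.
Codon 5 CGU (Arg): third position 4-fold.
Codon 6 UUU (Phe): third position 2-fold.
Codon 7 UGG (Trp): third position 1-fold.
Codon 8 AAC (Asn): third position 2-fold.
Codon 9 GAC (Asp): third position 2-fold.
Codon 10 AUG (Met): third position 1-fold.
Four-fold degenerate third positions: 3.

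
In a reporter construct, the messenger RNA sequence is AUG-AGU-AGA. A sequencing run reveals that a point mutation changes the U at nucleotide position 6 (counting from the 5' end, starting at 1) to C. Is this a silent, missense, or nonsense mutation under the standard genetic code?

silent

Position 6 falls in codon 2: AGU → Ser.
After the substitution the codon is AGC → Ser.
Both encode Ser, so the change is synonymous.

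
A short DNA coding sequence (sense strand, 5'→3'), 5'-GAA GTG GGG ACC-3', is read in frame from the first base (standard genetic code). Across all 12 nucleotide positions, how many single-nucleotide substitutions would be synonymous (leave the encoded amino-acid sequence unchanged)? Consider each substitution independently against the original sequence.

10

Codon 1 (GAA, Glu): 1 synonymous substitution.
Codon 2 (GTG, Val): 3 synonymous substitutions.
Codon 3 (GGG, Gly): 3 synonymous substitutions.
Codon 4 (ACC, Thr): 3 synonymous substitutions.
Total: 1 + 3 + 3 + 3 = 10.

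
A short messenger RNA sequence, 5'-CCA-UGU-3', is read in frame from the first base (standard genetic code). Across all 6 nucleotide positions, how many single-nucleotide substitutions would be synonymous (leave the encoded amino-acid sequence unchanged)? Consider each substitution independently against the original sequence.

Codon 1 (CCA, Pro): 3 synonymous substitutions.
Codon 2 (UGU, Cys): 1 synonymous substitution.
Total: 3 + 1 = 4.

4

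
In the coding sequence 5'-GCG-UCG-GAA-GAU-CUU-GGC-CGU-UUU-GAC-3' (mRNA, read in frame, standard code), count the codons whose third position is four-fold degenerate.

5

Codon 1 GCG (Ala): third position 4-fold.
Codon 2 UCG (Ser): third position 4-fold.
Codon 3 GAA (Glu): third position 2-fold.
Codon 4 GAU (Asp): third position 2-fold.
Codon 5 CUU (Leu): third position 4-fold.
Codon 6 GGC (Gly): third position 4-fold.
Codon 7 CGU (Arg): third position 4-fold.
Codon 8 UUU (Phe): third position 2-fold.
Codon 9 GAC (Asp): third position 2-fold.
Four-fold degenerate third positions: 5.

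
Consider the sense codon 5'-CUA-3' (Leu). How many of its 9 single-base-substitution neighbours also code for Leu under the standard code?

4

Position 1: UUA → 1 synonymous.
Position 2: none → 0 synonymous.
Position 3: CUU, CUC, CUG → 3 synonymous.
Total: 1 + 0 + 3 = 4.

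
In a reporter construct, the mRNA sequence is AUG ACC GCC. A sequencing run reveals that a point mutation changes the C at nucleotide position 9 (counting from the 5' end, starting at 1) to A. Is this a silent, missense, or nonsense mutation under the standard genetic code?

Position 9 falls in codon 3: GCC → Ala.
After the substitution the codon is GCA → Ala.
Both encode Ala, so the change is synonymous.

silent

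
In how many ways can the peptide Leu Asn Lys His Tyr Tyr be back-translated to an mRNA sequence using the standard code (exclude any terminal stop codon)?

Leu: 6 codons.
Asn: 2 codons.
Lys: 2 codons.
His: 2 codons.
Tyr: 2 codons.
Tyr: 2 codons.
6 × 2 × 2 × 2 × 2 × 2 = 192.

192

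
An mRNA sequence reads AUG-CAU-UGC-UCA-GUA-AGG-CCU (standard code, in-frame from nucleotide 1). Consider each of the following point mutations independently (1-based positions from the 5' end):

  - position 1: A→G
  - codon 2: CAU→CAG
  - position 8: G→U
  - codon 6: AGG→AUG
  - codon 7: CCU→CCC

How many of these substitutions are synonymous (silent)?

Codon 1: AUG (Met) → GUG (Val) — missense.
Codon 2: CAU (His) → CAG (Gln) — missense.
Codon 3: UGC (Cys) → UUC (Phe) — missense.
Codon 6: AGG (Arg) → AUG (Met) — missense.
Codon 7: CCU (Pro) → CCC (Pro) — synonymous.
Synonymous: 1 of 5.

1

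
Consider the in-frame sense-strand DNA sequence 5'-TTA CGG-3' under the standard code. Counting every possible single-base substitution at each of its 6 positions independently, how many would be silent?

Codon 1 (TTA, Leu): 2 synonymous substitutions.
Codon 2 (CGG, Arg): 4 synonymous substitutions.
Total: 2 + 4 = 6.

6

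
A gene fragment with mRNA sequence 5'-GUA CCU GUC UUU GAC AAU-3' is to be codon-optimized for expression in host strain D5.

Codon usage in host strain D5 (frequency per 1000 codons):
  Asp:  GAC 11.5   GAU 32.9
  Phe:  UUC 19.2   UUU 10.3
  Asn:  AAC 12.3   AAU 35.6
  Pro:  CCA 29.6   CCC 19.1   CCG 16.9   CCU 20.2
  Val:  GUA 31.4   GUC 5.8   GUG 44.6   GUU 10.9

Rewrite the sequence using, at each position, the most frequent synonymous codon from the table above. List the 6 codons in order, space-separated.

GUG CCA GUG UUC GAU AAU

Codon 1 (Val): best is GUG at 44.6.
Codon 2 (Pro): best is CCA at 29.6.
Codon 3 (Val): best is GUG at 44.6.
Codon 4 (Phe): best is UUC at 19.2.
Codon 5 (Asp): best is GAU at 32.9.
Codon 6 (Asn): best is AAU at 35.6.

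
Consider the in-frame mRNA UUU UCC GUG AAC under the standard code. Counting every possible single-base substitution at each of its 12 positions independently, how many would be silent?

Codon 1 (UUU, Phe): 1 synonymous substitution.
Codon 2 (UCC, Ser): 3 synonymous substitutions.
Codon 3 (GUG, Val): 3 synonymous substitutions.
Codon 4 (AAC, Asn): 1 synonymous substitution.
Total: 1 + 3 + 3 + 1 = 8.

8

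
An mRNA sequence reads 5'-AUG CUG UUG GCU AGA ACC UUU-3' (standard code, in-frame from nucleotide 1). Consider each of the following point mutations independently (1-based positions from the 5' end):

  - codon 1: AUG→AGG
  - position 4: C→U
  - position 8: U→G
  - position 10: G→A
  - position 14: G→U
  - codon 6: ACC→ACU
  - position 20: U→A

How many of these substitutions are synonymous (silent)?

Codon 1: AUG (Met) → AGG (Arg) — missense.
Codon 2: CUG (Leu) → UUG (Leu) — synonymous.
Codon 3: UUG (Leu) → UGG (Trp) — missense.
Codon 4: GCU (Ala) → ACU (Thr) — missense.
Codon 5: AGA (Arg) → AUA (Ile) — missense.
Codon 6: ACC (Thr) → ACU (Thr) — synonymous.
Codon 7: UUU (Phe) → UAU (Tyr) — missense.
Synonymous: 2 of 7.

2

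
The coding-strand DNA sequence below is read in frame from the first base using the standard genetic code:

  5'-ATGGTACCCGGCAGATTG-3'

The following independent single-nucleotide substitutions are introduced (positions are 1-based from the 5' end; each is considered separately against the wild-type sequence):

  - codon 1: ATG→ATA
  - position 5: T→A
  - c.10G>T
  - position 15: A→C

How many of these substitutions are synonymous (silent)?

Codon 1: ATG (Met) → ATA (Ile) — missense.
Codon 2: GTA (Val) → GAA (Glu) — missense.
Codon 4: GGC (Gly) → TGC (Cys) — missense.
Codon 5: AGA (Arg) → AGC (Ser) — missense.
Synonymous: 0 of 4.

0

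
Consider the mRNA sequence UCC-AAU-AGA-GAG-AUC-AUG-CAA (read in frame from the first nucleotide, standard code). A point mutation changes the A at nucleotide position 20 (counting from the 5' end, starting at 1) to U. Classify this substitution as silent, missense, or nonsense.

missense

Position 20 falls in codon 7: CAA → Gln.
After the substitution the codon is CUA → Leu.
Gln ≠ Leu, so this is a missense mutation.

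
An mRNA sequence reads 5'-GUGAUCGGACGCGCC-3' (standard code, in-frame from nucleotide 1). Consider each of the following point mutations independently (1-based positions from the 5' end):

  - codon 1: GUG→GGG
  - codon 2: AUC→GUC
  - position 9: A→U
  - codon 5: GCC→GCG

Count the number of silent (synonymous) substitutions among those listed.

2

Codon 1: GUG (Val) → GGG (Gly) — missense.
Codon 2: AUC (Ile) → GUC (Val) — missense.
Codon 3: GGA (Gly) → GGU (Gly) — synonymous.
Codon 5: GCC (Ala) → GCG (Ala) — synonymous.
Synonymous: 2 of 4.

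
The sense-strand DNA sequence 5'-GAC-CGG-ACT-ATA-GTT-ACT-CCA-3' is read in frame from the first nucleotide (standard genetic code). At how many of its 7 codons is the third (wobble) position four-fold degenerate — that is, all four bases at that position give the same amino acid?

5

Codon 1 GAC (Asp): third position 2-fold.
Codon 2 CGG (Arg): third position 4-fold.
Codon 3 ACT (Thr): third position 4-fold.
Codon 4 ATA (Ile): third position 3-fold.
Codon 5 GTT (Val): third position 4-fold.
Codon 6 ACT (Thr): third position 4-fold.
Codon 7 CCA (Pro): third position 4-fold.
Four-fold degenerate third positions: 5.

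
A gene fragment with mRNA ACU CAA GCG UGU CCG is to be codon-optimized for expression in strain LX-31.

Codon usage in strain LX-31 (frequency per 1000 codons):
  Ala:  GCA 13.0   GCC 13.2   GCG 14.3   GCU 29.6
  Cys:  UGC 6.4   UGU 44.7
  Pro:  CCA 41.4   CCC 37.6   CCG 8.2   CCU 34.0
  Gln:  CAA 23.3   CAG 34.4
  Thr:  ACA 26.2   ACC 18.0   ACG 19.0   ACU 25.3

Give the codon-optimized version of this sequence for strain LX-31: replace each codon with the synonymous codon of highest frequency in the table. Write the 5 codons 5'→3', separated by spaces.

Codon 1 (Thr): best is ACA at 26.2.
Codon 2 (Gln): best is CAG at 34.4.
Codon 3 (Ala): best is GCU at 29.6.
Codon 4 (Cys): best is UGU at 44.7.
Codon 5 (Pro): best is CCA at 41.4.

ACA CAG GCU UGU CCA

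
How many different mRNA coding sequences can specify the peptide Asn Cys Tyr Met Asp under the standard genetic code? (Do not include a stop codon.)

Asn: 2 codons.
Cys: 2 codons.
Tyr: 2 codons.
Met: 1 codon.
Asp: 2 codons.
2 × 2 × 2 × 1 × 2 = 16.

16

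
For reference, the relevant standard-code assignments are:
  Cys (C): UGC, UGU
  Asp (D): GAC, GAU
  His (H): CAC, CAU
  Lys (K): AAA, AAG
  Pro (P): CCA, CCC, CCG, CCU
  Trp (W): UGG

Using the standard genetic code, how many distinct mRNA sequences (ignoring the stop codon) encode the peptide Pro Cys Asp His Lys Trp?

Pro: 4 codons.
Cys: 2 codons.
Asp: 2 codons.
His: 2 codons.
Lys: 2 codons.
Trp: 1 codon.
4 × 2 × 2 × 2 × 2 × 1 = 64.

64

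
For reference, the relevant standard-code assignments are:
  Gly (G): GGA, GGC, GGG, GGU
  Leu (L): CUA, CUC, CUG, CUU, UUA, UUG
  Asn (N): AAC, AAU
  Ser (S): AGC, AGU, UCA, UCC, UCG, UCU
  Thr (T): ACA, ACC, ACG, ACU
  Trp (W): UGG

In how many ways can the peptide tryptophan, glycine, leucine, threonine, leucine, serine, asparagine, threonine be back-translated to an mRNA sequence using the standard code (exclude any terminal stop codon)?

Trp: 1 codon.
Gly: 4 codons.
Leu: 6 codons.
Thr: 4 codons.
Leu: 6 codons.
Ser: 6 codons.
Asn: 2 codons.
Thr: 4 codons.
1 × 4 × 6 × 4 × 6 × 6 × 2 × 4 = 27648.

27648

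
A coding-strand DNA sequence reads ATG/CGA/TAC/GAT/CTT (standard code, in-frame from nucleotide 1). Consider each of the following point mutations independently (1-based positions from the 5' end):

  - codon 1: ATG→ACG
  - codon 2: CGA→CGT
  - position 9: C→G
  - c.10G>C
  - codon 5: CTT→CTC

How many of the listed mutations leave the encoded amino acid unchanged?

Codon 1: ATG (Met) → ACG (Thr) — missense.
Codon 2: CGA (Arg) → CGT (Arg) — synonymous.
Codon 3: TAC (Tyr) → TAG (Stop) — nonsense.
Codon 4: GAT (Asp) → CAT (His) — missense.
Codon 5: CTT (Leu) → CTC (Leu) — synonymous.
Synonymous: 2 of 5.

2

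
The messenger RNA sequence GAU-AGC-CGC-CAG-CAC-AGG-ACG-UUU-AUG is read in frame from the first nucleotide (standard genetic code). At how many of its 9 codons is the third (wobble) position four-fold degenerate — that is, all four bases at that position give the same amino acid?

Codon 1 GAU (Asp): third position 2-fold.
Codon 2 AGC (Ser): third position 2-fold.
Codon 3 CGC (Arg): third position 4-fold.
Codon 4 CAG (Gln): third position 2-fold.
Codon 5 CAC (His): third position 2-fold.
Codon 6 AGG (Arg): third position 2-fold.
Codon 7 ACG (Thr): third position 4-fold.
Codon 8 UUU (Phe): third position 2-fold.
Codon 9 AUG (Met): third position 1-fold.
Four-fold degenerate third positions: 2.

2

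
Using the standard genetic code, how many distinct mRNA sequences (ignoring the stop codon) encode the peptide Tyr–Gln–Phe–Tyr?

Tyr: 2 codons.
Gln: 2 codons.
Phe: 2 codons.
Tyr: 2 codons.
2 × 2 × 2 × 2 = 16.

16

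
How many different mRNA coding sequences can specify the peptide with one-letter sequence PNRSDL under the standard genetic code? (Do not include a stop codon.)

3456

Pro: 4 codons.
Asn: 2 codons.
Arg: 6 codons.
Ser: 6 codons.
Asp: 2 codons.
Leu: 6 codons.
4 × 2 × 6 × 6 × 2 × 6 = 3456.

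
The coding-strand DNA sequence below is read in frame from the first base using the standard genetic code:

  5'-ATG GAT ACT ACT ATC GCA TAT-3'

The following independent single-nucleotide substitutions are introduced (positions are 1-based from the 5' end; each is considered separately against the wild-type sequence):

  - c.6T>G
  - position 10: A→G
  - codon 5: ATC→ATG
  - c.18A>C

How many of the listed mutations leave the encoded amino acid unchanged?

1

Codon 2: GAT (Asp) → GAG (Glu) — missense.
Codon 4: ACT (Thr) → GCT (Ala) — missense.
Codon 5: ATC (Ile) → ATG (Met) — missense.
Codon 6: GCA (Ala) → GCC (Ala) — synonymous.
Synonymous: 1 of 4.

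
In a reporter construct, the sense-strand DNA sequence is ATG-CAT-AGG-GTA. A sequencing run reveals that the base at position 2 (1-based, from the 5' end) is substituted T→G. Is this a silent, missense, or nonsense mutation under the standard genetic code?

Position 2 falls in codon 1: ATG → Met.
After the substitution the codon is AGG → Arg.
Met ≠ Arg, so this is a missense mutation.

missense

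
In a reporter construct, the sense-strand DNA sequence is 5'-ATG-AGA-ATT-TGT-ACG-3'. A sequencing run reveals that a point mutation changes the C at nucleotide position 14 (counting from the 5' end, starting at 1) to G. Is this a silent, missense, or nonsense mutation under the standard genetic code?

missense

Position 14 falls in codon 5: ACG → Thr.
After the substitution the codon is AGG → Arg.
Thr ≠ Arg, so this is a missense mutation.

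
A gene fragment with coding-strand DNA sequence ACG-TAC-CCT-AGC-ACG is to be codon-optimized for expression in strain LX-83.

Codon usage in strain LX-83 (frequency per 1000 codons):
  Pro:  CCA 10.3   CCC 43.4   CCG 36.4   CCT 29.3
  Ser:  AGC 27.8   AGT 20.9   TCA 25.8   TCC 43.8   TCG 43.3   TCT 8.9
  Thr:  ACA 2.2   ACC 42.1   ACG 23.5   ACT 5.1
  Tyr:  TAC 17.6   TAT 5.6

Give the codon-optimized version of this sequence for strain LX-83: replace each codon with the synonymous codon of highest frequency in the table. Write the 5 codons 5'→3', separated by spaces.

Codon 1 (Thr): best is ACC at 42.1.
Codon 2 (Tyr): best is TAC at 17.6.
Codon 3 (Pro): best is CCC at 43.4.
Codon 4 (Ser): best is TCC at 43.8.
Codon 5 (Thr): best is ACC at 42.1.

ACC TAC CCC TCC ACC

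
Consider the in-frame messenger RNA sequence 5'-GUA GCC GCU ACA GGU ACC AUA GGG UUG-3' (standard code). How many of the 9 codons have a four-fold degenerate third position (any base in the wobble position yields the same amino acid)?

7

Codon 1 GUA (Val): third position 4-fold.
Codon 2 GCC (Ala): third position 4-fold.
Codon 3 GCU (Ala): third position 4-fold.
Codon 4 ACA (Thr): third position 4-fold.
Codon 5 GGU (Gly): third position 4-fold.
Codon 6 ACC (Thr): third position 4-fold.
Codon 7 AUA (Ile): third position 3-fold.
Codon 8 GGG (Gly): third position 4-fold.
Codon 9 UUG (Leu): third position 2-fold.
Four-fold degenerate third positions: 7.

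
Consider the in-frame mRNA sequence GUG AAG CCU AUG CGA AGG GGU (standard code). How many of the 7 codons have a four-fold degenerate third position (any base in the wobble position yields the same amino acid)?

Codon 1 GUG (Val): third position 4-fold.
Codon 2 AAG (Lys): third position 2-fold.
Codon 3 CCU (Pro): third position 4-fold.
Codon 4 AUG (Met): third position 1-fold.
Codon 5 CGA (Arg): third position 4-fold.
Codon 6 AGG (Arg): third position 2-fold.
Codon 7 GGU (Gly): third position 4-fold.
Four-fold degenerate third positions: 4.

4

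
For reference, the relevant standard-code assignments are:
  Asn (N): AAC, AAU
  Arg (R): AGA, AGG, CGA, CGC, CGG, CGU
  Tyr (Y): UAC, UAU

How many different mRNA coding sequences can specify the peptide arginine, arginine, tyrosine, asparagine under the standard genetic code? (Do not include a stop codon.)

Arg: 6 codons.
Arg: 6 codons.
Tyr: 2 codons.
Asn: 2 codons.
6 × 6 × 2 × 2 = 144.

144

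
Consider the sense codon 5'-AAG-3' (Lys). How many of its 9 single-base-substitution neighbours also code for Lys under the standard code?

1

Position 1: none → 0 synonymous.
Position 2: none → 0 synonymous.
Position 3: AAA → 1 synonymous.
Total: 0 + 0 + 1 = 1.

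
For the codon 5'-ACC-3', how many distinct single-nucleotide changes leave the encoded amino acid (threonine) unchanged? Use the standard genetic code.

Position 1: none → 0 synonymous.
Position 2: none → 0 synonymous.
Position 3: ACU, ACA, ACG → 3 synonymous.
Total: 0 + 0 + 3 = 3.

3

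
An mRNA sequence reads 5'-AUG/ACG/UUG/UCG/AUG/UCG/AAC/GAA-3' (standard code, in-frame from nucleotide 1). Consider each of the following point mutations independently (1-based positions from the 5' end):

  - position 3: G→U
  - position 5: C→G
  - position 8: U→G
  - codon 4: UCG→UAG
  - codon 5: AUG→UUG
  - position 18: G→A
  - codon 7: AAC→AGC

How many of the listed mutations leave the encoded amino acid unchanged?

Codon 1: AUG (Met) → AUU (Ile) — missense.
Codon 2: ACG (Thr) → AGG (Arg) — missense.
Codon 3: UUG (Leu) → UGG (Trp) — missense.
Codon 4: UCG (Ser) → UAG (Stop) — nonsense.
Codon 5: AUG (Met) → UUG (Leu) — missense.
Codon 6: UCG (Ser) → UCA (Ser) — synonymous.
Codon 7: AAC (Asn) → AGC (Ser) — missense.
Synonymous: 1 of 7.

1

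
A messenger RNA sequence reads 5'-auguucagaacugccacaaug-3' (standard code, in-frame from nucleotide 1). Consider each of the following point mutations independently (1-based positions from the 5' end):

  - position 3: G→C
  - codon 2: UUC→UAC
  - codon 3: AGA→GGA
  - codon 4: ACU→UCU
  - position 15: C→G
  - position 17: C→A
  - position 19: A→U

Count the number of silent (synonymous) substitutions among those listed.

1

Codon 1: AUG (Met) → AUC (Ile) — missense.
Codon 2: UUC (Phe) → UAC (Tyr) — missense.
Codon 3: AGA (Arg) → GGA (Gly) — missense.
Codon 4: ACU (Thr) → UCU (Ser) — missense.
Codon 5: GCC (Ala) → GCG (Ala) — synonymous.
Codon 6: ACA (Thr) → AAA (Lys) — missense.
Codon 7: AUG (Met) → UUG (Leu) — missense.
Synonymous: 1 of 7.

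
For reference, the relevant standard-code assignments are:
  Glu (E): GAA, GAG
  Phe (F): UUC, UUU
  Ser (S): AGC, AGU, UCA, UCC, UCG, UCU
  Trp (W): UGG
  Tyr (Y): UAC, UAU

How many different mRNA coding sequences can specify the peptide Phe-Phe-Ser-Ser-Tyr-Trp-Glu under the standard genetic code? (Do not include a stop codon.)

576

Phe: 2 codons.
Phe: 2 codons.
Ser: 6 codons.
Ser: 6 codons.
Tyr: 2 codons.
Trp: 1 codon.
Glu: 2 codons.
2 × 2 × 6 × 6 × 2 × 1 × 2 = 576.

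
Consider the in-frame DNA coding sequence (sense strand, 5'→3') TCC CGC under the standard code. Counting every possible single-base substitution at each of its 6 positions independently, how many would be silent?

6

Codon 1 (TCC, Ser): 3 synonymous substitutions.
Codon 2 (CGC, Arg): 3 synonymous substitutions.
Total: 3 + 3 = 6.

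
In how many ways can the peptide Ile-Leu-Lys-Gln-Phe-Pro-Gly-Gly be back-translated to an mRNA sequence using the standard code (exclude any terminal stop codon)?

9216

Ile: 3 codons.
Leu: 6 codons.
Lys: 2 codons.
Gln: 2 codons.
Phe: 2 codons.
Pro: 4 codons.
Gly: 4 codons.
Gly: 4 codons.
3 × 6 × 2 × 2 × 2 × 4 × 4 × 4 = 9216.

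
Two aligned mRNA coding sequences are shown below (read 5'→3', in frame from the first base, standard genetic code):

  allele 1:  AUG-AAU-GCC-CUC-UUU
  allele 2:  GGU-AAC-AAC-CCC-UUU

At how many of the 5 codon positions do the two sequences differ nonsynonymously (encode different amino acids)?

Codon 1: AUG Met / GGU Gly — nonsynonymous.
Codon 2: AAU Asn / AAC Asn — synonymous.
Codon 3: GCC Ala / AAC Asn — nonsynonymous.
Codon 4: CUC Leu / CCC Pro — nonsynonymous.
Codon 5: UUU Phe / UUU Phe — identical.
Nonsynonymous differences: 3.

3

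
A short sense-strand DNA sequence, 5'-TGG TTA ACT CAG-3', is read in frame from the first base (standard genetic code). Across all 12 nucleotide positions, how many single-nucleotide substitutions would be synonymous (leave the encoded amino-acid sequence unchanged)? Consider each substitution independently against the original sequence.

Codon 1 (TGG, Trp): 0 synonymous substitutions.
Codon 2 (TTA, Leu): 2 synonymous substitutions.
Codon 3 (ACT, Thr): 3 synonymous substitutions.
Codon 4 (CAG, Gln): 1 synonymous substitution.
Total: 0 + 2 + 3 + 1 = 6.

6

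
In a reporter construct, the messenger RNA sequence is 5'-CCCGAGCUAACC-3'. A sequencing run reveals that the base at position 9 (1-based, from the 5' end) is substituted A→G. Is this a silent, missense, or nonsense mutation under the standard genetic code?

Position 9 falls in codon 3: CUA → Leu.
After the substitution the codon is CUG → Leu.
Both encode Leu, so the change is synonymous.

silent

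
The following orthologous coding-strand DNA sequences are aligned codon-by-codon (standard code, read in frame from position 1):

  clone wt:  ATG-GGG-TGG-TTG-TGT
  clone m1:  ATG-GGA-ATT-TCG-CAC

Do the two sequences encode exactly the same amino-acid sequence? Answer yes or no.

no

Codon 1: ATG Met / ATG Met — identical.
Codon 2: GGG Gly / GGA Gly — synonymous.
Codon 3: TGG Trp / ATT Ile — nonsynonymous.
Codon 4: TTG Leu / TCG Ser — nonsynonymous.
Codon 5: TGT Cys / CAC His — nonsynonymous.
Nonsynonymous differences: 3 → different protein.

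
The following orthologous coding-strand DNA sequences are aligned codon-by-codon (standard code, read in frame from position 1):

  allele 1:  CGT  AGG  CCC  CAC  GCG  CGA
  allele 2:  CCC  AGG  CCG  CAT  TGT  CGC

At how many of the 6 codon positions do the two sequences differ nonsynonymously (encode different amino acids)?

2

Codon 1: CGT Arg / CCC Pro — nonsynonymous.
Codon 2: AGG Arg / AGG Arg — identical.
Codon 3: CCC Pro / CCG Pro — synonymous.
Codon 4: CAC His / CAT His — synonymous.
Codon 5: GCG Ala / TGT Cys — nonsynonymous.
Codon 6: CGA Arg / CGC Arg — synonymous.
Nonsynonymous differences: 2.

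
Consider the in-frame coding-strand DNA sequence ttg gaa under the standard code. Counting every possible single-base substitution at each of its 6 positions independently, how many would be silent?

Codon 1 (TTG, Leu): 2 synonymous substitutions.
Codon 2 (GAA, Glu): 1 synonymous substitution.
Total: 2 + 1 = 3.

3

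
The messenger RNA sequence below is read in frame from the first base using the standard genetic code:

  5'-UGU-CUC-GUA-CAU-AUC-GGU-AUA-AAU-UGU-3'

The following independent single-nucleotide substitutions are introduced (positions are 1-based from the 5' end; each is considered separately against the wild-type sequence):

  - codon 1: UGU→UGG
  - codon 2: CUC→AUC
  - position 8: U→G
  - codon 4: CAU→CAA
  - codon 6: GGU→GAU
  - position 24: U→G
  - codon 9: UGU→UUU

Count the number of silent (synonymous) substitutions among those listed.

Codon 1: UGU (Cys) → UGG (Trp) — missense.
Codon 2: CUC (Leu) → AUC (Ile) — missense.
Codon 3: GUA (Val) → GGA (Gly) — missense.
Codon 4: CAU (His) → CAA (Gln) — missense.
Codon 6: GGU (Gly) → GAU (Asp) — missense.
Codon 8: AAU (Asn) → AAG (Lys) — missense.
Codon 9: UGU (Cys) → UUU (Phe) — missense.
Synonymous: 0 of 7.

0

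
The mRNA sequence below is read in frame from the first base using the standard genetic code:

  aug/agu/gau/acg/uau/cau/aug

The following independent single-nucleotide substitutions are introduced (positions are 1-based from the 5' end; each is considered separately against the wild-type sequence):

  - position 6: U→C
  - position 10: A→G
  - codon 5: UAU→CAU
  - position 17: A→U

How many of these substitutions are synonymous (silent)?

1

Codon 2: AGU (Ser) → AGC (Ser) — synonymous.
Codon 4: ACG (Thr) → GCG (Ala) — missense.
Codon 5: UAU (Tyr) → CAU (His) — missense.
Codon 6: CAU (His) → CUU (Leu) — missense.
Synonymous: 1 of 4.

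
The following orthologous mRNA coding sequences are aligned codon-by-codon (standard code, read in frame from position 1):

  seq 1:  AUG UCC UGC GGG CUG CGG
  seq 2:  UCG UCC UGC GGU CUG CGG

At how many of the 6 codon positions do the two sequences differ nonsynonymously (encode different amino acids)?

1

Codon 1: AUG Met / UCG Ser — nonsynonymous.
Codon 2: UCC Ser / UCC Ser — identical.
Codon 3: UGC Cys / UGC Cys — identical.
Codon 4: GGG Gly / GGU Gly — synonymous.
Codon 5: CUG Leu / CUG Leu — identical.
Codon 6: CGG Arg / CGG Arg — identical.
Nonsynonymous differences: 1.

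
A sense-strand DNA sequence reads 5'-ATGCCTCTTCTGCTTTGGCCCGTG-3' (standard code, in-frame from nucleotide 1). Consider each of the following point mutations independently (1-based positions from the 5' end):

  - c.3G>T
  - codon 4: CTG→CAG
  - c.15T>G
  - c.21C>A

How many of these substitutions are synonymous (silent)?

2

Codon 1: ATG (Met) → ATT (Ile) — missense.
Codon 4: CTG (Leu) → CAG (Gln) — missense.
Codon 5: CTT (Leu) → CTG (Leu) — synonymous.
Codon 7: CCC (Pro) → CCA (Pro) — synonymous.
Synonymous: 2 of 4.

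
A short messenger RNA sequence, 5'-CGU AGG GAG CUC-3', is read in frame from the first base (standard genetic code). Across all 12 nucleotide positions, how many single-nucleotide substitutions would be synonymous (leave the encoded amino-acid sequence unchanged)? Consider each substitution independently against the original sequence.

Codon 1 (CGU, Arg): 3 synonymous substitutions.
Codon 2 (AGG, Arg): 2 synonymous substitutions.
Codon 3 (GAG, Glu): 1 synonymous substitution.
Codon 4 (CUC, Leu): 3 synonymous substitutions.
Total: 3 + 2 + 1 + 3 = 9.

9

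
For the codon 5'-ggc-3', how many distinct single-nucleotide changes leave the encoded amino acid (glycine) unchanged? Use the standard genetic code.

3

Position 1: none → 0 synonymous.
Position 2: none → 0 synonymous.
Position 3: GGU, GGA, GGG → 3 synonymous.
Total: 0 + 0 + 3 = 3.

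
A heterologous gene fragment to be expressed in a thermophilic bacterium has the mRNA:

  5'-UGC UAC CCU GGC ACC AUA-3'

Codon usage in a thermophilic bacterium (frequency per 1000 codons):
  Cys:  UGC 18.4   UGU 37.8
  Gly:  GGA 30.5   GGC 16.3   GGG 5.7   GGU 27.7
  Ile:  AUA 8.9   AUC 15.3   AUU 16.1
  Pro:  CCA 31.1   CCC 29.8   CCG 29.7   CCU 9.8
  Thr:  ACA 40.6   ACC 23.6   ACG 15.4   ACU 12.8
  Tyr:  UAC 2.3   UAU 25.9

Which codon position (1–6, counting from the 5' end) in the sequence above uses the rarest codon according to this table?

Codon 1 UGC (Cys): 18.4 per 1000.
Codon 2 UAC (Tyr): 2.3 per 1000.
Codon 3 CCU (Pro): 9.8 per 1000.
Codon 4 GGC (Gly): 16.3 per 1000.
Codon 5 ACC (Thr): 23.6 per 1000.
Codon 6 AUA (Ile): 8.9 per 1000.
Lowest frequency is 2.3 at codon 2.

2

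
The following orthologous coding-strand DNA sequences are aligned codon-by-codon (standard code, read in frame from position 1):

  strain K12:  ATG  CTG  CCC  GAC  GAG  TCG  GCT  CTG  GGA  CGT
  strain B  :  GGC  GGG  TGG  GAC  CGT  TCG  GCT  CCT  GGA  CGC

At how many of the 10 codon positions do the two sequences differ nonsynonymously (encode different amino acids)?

5

Codon 1: ATG Met / GGC Gly — nonsynonymous.
Codon 2: CTG Leu / GGG Gly — nonsynonymous.
Codon 3: CCC Pro / TGG Trp — nonsynonymous.
Codon 4: GAC Asp / GAC Asp — identical.
Codon 5: GAG Glu / CGT Arg — nonsynonymous.
Codon 6: TCG Ser / TCG Ser — identical.
Codon 7: GCT Ala / GCT Ala — identical.
Codon 8: CTG Leu / CCT Pro — nonsynonymous.
Codon 9: GGA Gly / GGA Gly — identical.
Codon 10: CGT Arg / CGC Arg — synonymous.
Nonsynonymous differences: 5.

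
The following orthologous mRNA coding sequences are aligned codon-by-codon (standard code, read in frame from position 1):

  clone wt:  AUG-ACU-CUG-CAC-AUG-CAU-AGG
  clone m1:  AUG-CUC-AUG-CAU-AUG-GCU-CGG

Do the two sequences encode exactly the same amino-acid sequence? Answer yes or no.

Codon 1: AUG Met / AUG Met — identical.
Codon 2: ACU Thr / CUC Leu — nonsynonymous.
Codon 3: CUG Leu / AUG Met — nonsynonymous.
Codon 4: CAC His / CAU His — synonymous.
Codon 5: AUG Met / AUG Met — identical.
Codon 6: CAU His / GCU Ala — nonsynonymous.
Codon 7: AGG Arg / CGG Arg — synonymous.
Nonsynonymous differences: 3 → different protein.

no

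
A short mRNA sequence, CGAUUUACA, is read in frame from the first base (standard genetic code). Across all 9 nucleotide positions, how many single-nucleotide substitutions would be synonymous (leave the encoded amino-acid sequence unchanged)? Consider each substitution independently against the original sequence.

8

Codon 1 (CGA, Arg): 4 synonymous substitutions.
Codon 2 (UUU, Phe): 1 synonymous substitution.
Codon 3 (ACA, Thr): 3 synonymous substitutions.
Total: 4 + 1 + 3 = 8.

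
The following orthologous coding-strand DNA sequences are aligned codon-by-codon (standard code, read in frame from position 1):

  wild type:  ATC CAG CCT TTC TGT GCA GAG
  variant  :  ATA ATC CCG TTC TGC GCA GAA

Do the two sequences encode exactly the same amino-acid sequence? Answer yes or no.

no

Codon 1: ATC Ile / ATA Ile — synonymous.
Codon 2: CAG Gln / ATC Ile — nonsynonymous.
Codon 3: CCT Pro / CCG Pro — synonymous.
Codon 4: TTC Phe / TTC Phe — identical.
Codon 5: TGT Cys / TGC Cys — synonymous.
Codon 6: GCA Ala / GCA Ala — identical.
Codon 7: GAG Glu / GAA Glu — synonymous.
Nonsynonymous differences: 1 → different protein.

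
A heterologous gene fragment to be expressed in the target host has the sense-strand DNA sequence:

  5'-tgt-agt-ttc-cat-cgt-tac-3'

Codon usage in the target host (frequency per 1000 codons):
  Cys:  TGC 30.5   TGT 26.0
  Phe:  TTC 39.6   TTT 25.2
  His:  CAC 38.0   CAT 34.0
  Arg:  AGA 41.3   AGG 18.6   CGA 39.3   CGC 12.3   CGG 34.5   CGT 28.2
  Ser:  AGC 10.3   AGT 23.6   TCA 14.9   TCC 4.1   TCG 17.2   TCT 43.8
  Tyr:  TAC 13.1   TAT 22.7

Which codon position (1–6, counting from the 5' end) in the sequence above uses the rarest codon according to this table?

6

Codon 1 TGT (Cys): 26.0 per 1000.
Codon 2 AGT (Ser): 23.6 per 1000.
Codon 3 TTC (Phe): 39.6 per 1000.
Codon 4 CAT (His): 34.0 per 1000.
Codon 5 CGT (Arg): 28.2 per 1000.
Codon 6 TAC (Tyr): 13.1 per 1000.
Lowest frequency is 13.1 at codon 6.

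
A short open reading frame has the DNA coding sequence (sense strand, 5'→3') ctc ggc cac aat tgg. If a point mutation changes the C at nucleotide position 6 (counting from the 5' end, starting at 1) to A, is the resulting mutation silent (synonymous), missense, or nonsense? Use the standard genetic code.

Position 6 falls in codon 2: GGC → Gly.
After the substitution the codon is GGA → Gly.
Both encode Gly, so the change is synonymous.

silent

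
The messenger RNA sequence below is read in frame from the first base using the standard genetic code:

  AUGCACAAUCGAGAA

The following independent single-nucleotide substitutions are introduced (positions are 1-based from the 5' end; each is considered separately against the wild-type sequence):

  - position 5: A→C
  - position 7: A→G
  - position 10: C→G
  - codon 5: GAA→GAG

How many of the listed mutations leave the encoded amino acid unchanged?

1

Codon 2: CAC (His) → CCC (Pro) — missense.
Codon 3: AAU (Asn) → GAU (Asp) — missense.
Codon 4: CGA (Arg) → GGA (Gly) — missense.
Codon 5: GAA (Glu) → GAG (Glu) — synonymous.
Synonymous: 1 of 4.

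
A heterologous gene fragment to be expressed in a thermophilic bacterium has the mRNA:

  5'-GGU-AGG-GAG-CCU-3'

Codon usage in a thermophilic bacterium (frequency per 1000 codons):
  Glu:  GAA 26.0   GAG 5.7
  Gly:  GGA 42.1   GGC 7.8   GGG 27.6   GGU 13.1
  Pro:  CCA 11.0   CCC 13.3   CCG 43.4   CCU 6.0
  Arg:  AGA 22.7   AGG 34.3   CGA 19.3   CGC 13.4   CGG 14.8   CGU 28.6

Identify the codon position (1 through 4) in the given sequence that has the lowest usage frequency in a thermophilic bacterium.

Codon 1 GGU (Gly): 13.1 per 1000.
Codon 2 AGG (Arg): 34.3 per 1000.
Codon 3 GAG (Glu): 5.7 per 1000.
Codon 4 CCU (Pro): 6.0 per 1000.
Lowest frequency is 5.7 at codon 3.

3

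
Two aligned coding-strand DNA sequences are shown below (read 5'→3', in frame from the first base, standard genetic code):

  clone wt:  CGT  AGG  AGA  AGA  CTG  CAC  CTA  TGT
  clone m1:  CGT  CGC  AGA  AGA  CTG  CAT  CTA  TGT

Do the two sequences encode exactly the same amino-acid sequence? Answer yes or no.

yes

Codon 1: CGT Arg / CGT Arg — identical.
Codon 2: AGG Arg / CGC Arg — synonymous.
Codon 3: AGA Arg / AGA Arg — identical.
Codon 4: AGA Arg / AGA Arg — identical.
Codon 5: CTG Leu / CTG Leu — identical.
Codon 6: CAC His / CAT His — synonymous.
Codon 7: CTA Leu / CTA Leu — identical.
Codon 8: TGT Cys / TGT Cys — identical.
Nonsynonymous differences: 0 → same protein.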